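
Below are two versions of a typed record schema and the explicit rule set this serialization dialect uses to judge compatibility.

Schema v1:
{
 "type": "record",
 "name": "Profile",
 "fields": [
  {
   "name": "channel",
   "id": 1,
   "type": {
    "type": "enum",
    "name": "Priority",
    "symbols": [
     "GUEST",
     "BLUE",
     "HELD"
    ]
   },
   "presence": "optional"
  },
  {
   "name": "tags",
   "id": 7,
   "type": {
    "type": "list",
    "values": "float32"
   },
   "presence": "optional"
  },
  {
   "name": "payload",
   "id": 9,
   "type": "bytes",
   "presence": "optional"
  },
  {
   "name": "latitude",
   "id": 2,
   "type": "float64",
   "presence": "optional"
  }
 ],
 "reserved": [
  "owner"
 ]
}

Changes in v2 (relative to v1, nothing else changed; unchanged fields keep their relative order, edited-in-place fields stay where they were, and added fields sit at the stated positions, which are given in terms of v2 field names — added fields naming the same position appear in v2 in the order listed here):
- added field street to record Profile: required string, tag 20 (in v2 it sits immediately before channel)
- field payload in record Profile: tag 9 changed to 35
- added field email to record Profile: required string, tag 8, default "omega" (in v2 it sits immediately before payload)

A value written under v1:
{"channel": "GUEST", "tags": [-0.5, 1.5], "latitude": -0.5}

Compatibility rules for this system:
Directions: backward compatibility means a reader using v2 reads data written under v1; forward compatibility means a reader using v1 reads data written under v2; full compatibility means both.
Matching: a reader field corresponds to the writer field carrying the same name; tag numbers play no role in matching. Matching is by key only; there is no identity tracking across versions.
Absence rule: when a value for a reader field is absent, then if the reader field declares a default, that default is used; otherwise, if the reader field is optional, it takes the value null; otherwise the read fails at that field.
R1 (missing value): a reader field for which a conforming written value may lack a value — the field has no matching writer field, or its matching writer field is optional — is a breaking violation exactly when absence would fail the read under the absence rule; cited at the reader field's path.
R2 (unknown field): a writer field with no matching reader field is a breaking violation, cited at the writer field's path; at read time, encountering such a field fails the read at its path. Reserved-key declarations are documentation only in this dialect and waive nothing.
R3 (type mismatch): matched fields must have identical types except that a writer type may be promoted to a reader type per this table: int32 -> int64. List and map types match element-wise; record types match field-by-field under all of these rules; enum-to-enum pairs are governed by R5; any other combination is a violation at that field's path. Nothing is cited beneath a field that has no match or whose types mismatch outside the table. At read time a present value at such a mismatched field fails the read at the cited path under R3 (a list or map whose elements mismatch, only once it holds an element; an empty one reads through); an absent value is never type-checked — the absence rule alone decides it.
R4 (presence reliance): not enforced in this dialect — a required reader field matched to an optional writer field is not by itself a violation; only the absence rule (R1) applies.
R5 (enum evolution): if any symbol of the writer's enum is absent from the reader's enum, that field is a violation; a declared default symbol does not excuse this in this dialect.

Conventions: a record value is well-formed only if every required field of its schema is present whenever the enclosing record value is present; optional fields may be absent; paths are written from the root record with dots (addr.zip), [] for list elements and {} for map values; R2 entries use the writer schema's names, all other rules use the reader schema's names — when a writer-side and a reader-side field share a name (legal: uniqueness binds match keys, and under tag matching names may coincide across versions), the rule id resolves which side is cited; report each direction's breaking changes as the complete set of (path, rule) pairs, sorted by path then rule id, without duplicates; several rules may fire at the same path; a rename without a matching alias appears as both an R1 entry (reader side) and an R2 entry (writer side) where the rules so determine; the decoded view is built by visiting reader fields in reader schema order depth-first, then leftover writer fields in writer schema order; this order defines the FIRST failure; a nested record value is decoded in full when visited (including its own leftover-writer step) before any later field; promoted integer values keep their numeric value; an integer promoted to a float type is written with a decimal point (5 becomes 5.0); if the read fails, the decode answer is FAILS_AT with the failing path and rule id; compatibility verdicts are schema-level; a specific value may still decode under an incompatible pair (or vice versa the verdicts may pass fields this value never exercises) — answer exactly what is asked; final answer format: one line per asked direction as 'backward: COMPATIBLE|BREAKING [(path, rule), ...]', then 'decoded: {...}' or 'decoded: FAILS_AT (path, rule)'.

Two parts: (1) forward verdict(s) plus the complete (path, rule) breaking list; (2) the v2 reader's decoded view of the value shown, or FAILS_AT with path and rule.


each type pair in Profile: writer, then reader
checking forward for Profile: reader v1 against writer v2:
  channel: Priority -> Priority, writer optional; from channel
  tags: list<float32> -> list<float32>, writer optional; from tags
  payload: bytes -> bytes, writer optional; from payload
  latitude: float64 -> float64, writer optional; from latitude
  leftover writer field: street
  leftover writer field: email
  violation R2 at email
  violation R2 at street
  => forward: BREAKING (2)
decode walk for Profile under reader schema v2:
  read fails at street under R1 (no fill)
  => FAILS_AT (street, R1)
the rest of the Profile diff is inert for this question:
  field payload in record Profile: tag 9 changed to 35 -> fires no rule on Profile, leaving the asked answer as it is

forward: BREAKING [(email, R2), (street, R2)]; decoded: FAILS_AT (street, R1)


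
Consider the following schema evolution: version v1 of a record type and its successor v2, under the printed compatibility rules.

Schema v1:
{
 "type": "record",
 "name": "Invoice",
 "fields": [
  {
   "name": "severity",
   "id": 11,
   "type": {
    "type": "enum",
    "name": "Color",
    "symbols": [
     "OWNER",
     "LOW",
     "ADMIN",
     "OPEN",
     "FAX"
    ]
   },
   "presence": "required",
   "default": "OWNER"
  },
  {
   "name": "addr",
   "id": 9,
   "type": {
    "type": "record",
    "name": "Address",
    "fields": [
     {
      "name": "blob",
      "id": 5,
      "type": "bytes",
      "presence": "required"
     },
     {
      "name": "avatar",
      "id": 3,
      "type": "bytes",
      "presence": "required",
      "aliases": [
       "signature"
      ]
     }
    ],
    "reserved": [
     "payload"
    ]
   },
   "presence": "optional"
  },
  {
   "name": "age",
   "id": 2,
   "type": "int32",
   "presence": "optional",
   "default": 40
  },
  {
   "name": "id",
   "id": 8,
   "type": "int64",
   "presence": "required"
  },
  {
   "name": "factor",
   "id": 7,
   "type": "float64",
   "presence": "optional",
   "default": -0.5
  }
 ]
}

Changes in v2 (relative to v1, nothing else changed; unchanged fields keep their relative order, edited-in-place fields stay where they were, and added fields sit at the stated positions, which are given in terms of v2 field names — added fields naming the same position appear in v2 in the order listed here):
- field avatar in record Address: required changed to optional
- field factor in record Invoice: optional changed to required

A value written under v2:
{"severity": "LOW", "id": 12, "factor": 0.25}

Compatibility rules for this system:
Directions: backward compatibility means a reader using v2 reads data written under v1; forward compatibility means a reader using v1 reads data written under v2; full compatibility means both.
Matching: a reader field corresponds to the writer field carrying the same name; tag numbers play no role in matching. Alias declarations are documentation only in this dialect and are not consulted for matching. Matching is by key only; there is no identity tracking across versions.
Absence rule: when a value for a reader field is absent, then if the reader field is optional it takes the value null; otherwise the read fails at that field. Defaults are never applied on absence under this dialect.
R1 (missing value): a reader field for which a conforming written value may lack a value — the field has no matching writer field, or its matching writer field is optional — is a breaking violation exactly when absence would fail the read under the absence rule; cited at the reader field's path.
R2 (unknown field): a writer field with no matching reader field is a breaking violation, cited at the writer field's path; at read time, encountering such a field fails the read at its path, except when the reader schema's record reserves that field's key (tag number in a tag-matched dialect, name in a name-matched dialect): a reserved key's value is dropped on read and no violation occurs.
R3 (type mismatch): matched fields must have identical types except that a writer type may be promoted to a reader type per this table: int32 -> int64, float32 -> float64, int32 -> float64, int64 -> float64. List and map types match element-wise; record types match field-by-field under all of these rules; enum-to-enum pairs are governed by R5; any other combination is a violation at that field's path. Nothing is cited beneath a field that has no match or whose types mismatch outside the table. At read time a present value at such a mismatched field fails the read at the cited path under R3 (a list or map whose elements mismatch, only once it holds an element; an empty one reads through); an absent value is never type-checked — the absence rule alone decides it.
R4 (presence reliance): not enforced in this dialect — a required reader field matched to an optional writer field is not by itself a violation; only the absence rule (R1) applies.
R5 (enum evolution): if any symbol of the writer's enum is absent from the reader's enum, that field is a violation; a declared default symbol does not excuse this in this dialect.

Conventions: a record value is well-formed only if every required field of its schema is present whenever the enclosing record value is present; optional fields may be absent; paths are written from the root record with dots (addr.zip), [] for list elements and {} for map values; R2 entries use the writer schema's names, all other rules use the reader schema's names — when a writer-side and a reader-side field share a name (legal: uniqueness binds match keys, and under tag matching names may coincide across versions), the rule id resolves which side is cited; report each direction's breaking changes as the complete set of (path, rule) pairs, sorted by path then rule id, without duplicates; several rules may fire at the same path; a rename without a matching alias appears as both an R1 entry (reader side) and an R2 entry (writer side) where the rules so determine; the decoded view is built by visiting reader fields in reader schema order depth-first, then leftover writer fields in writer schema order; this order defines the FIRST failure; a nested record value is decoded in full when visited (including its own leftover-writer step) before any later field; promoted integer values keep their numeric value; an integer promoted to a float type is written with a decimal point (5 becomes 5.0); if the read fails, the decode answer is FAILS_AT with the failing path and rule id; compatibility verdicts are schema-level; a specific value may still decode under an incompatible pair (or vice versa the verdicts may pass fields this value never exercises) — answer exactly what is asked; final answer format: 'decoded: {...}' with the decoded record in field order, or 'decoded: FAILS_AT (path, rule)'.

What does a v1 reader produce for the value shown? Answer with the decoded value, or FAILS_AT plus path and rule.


in Invoice below, arrows point writer -> reader
decoding the Invoice value with the v1 reader:
  severity := "LOW"
  addr := null (missing; optional => null)
  age := null (missing; optional => null)
  id := 12
  factor := 0.25
  => decoded: {"severity": "LOW", "addr": null, "age": null, "id": 12, "factor": 0.25}
the other Invoice changes do not affect what is asked:
  field avatar in record Address: required changed to optional -> schema-level compatibility only; this Invoice value's decode is unchanged
  field factor in record Invoice: optional changed to required -> schema-level compatibility only; this Invoice value's decode is unchanged

decoded: {"severity": "LOW", "addr": null, "age": null, "id": 12, "factor": 0.25}


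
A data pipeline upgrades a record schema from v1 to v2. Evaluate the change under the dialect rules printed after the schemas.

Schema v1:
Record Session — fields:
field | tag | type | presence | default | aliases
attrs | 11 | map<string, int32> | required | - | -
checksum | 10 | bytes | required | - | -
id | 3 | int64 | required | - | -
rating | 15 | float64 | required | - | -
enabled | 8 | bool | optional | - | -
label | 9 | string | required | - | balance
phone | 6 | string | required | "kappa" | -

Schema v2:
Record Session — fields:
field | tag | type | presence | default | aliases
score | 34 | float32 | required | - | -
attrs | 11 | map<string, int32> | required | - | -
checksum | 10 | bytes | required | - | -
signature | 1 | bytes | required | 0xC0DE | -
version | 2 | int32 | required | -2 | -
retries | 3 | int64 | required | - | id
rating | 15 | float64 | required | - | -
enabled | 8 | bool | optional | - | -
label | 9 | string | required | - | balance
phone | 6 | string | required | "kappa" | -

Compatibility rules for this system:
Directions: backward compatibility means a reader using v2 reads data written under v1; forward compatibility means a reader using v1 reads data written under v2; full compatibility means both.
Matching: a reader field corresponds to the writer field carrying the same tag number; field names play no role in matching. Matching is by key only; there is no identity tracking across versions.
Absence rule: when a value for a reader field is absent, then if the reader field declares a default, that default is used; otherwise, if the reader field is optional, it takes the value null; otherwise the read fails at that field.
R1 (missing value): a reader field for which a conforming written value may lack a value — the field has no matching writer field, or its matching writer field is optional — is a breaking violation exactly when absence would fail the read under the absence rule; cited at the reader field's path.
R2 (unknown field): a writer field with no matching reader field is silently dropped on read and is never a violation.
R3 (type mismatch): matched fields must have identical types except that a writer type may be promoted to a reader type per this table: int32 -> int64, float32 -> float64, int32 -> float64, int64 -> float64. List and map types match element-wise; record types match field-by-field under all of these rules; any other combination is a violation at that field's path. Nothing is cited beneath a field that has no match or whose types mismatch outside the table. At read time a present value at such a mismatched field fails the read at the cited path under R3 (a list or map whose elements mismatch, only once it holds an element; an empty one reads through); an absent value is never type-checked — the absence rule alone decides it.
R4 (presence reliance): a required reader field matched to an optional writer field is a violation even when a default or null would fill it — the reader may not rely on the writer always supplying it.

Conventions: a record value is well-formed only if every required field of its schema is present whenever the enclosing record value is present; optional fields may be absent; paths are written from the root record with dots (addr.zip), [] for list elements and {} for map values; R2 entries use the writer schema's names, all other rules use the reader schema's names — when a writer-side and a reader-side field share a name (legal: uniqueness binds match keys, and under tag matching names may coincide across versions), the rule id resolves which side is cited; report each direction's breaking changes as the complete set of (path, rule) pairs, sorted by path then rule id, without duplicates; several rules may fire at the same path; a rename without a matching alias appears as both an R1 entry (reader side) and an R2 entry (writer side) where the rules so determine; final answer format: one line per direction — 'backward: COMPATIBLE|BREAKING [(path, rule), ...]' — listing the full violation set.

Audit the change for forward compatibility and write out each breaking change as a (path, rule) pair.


forward: COMPATIBLE []

each type pair in Session: writer, then reader
checking forward for Session: reader v1 against writer v2:
  attrs: map<string, int32> -> map<string, int32>, writer required; from attrs
  checksum: bytes -> bytes, writer required; from checksum
  id: int64 -> int64, writer required; from retries
  rating: float64 -> float64, writer required; from rating
  enabled: bool -> bool, writer optional; from enabled
  label: string -> string, writer required; from label
  phone: string -> string, writer required; from phone
  score (writer side), unknown to reader
  signature (writer side), unknown to reader
  version (writer side), unknown to reader
  => forward verdict for Session: COMPATIBLE, no violations
remaining Session differences; none change what is asked:
  renamed field id to retries in record Session (alias id declared on the renamed field) -> inert for the asked Session verdict: nothing fires
  added field version to record Session: required int32, tag 2, default -2 (in v2 it sits immediately before retries) -> inert for the asked Session verdict: nothing fires
  added field signature to record Session: required bytes, tag 1, default 0xC0DE (in v2 it sits immediately before retries) -> inert for the asked Session verdict: nothing fires
  added field score to record Session: required float32, tag 34 (in v2 it sits immediately before attrs) -> its effect on Session is confined to the backward direction, not asked


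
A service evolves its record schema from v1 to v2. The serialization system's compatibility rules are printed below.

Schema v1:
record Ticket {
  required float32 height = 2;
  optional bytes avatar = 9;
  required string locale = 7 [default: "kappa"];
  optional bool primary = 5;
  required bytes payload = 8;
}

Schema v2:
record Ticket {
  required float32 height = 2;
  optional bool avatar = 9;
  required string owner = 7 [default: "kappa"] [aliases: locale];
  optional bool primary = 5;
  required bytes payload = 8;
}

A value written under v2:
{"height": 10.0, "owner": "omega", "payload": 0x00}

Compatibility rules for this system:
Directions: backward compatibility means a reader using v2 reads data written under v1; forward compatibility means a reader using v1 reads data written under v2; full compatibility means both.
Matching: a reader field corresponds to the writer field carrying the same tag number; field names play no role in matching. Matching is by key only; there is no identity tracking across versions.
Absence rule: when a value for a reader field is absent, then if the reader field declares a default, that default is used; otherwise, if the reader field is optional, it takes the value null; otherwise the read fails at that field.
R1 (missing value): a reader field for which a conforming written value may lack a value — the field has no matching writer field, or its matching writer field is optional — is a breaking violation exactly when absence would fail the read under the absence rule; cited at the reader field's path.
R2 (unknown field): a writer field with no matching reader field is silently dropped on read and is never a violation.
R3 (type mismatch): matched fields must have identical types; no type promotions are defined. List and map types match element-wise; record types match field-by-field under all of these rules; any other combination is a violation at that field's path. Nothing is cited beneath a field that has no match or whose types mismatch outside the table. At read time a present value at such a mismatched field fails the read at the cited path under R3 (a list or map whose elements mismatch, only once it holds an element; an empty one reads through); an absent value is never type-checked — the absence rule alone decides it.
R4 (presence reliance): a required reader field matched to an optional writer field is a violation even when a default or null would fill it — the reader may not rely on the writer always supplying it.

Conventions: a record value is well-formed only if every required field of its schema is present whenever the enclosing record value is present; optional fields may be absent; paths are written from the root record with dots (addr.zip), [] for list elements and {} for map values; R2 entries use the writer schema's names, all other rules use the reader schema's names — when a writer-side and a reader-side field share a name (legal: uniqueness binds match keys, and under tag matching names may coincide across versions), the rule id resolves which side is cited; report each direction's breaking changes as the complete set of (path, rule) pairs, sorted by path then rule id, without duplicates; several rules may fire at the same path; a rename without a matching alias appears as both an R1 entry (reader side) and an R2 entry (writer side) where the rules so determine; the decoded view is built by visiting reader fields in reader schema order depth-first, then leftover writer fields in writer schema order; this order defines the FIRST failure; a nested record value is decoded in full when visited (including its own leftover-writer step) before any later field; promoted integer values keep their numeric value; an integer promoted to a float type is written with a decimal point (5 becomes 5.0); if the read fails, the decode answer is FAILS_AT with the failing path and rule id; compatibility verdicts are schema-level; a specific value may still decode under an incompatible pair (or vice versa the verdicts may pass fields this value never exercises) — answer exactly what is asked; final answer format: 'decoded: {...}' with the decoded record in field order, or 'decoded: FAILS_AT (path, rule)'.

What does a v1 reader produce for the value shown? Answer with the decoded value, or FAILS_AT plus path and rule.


in Ticket below, arrows point writer -> reader
migrating the Ticket value to v1:
  height := 10.0
  avatar := null (not supplied -> null)
  locale := "omega" (from writer owner)
  primary := null (not supplied -> null)
  payload := 0x00
  => decoded: {"height": 10.0, "avatar": null, "locale": "omega", "primary": null, "payload": 0x00}
checking off the Ticket differences that do not matter here:
  renamed field locale to owner in record Ticket (alias locale declared on the renamed field) -> fires no rule on Ticket under this dialect and leaves the result unchanged
  field avatar in record Ticket: type bytes changed to bool -> a verdict-level change on Ticket — the shown value reads the same

decoded: {"height": 10.0, "avatar": null, "locale": "omega", "primary": null, "payload": 0x00}


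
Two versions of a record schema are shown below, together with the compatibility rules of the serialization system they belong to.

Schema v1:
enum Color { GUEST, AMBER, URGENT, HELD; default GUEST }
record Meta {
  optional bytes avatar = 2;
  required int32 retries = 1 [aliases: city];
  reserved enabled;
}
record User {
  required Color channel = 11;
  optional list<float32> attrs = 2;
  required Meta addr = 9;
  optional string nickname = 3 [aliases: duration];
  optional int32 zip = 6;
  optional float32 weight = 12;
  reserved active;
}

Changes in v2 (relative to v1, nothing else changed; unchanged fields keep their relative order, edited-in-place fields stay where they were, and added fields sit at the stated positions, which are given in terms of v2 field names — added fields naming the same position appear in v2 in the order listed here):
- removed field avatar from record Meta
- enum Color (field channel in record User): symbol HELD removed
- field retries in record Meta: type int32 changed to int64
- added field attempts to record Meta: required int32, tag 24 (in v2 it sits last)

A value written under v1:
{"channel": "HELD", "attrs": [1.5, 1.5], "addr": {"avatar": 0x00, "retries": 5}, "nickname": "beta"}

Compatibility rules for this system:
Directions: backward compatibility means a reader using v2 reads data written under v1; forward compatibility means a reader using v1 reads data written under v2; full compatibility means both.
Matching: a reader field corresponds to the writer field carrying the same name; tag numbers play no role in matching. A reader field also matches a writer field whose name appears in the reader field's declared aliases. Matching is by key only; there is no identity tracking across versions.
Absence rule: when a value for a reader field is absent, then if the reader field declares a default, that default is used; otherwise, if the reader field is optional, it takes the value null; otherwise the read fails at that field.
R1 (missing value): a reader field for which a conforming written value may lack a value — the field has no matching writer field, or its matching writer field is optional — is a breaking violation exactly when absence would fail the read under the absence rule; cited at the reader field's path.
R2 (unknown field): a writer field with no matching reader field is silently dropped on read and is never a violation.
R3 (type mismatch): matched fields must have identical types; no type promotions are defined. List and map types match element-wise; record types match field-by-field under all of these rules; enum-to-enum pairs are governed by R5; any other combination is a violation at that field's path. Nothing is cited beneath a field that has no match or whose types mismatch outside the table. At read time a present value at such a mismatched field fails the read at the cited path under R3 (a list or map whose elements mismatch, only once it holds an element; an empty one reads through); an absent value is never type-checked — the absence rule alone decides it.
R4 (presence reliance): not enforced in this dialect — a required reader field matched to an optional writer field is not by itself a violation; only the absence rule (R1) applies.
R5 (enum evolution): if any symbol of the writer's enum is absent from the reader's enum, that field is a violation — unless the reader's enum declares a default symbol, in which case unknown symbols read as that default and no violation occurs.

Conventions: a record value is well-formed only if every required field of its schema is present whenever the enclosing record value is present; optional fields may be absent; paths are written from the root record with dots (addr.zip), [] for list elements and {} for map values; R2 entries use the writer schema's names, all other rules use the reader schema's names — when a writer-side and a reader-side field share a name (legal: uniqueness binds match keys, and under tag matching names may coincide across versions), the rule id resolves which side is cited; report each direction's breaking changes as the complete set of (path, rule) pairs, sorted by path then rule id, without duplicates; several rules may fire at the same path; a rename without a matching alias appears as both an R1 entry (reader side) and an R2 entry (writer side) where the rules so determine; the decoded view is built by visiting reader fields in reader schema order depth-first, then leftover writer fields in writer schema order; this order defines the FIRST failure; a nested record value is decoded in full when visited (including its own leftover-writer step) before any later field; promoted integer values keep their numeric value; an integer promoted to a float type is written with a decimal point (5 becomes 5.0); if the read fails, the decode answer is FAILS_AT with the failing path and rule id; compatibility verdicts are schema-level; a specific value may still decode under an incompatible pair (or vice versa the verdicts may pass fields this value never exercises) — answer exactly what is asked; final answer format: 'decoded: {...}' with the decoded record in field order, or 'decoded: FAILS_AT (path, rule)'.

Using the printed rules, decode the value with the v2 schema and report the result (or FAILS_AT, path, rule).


the writer's type comes first in each User pair
migrating the User value to v2:
  channel := "GUEST" (symbol HELD -> reader default)
  attrs := [1.5, 1.5]
  read fails at addr.retries under R3
  => FAILS_AT (addr.retries, R3)
ruling out the remaining User differences:
  enum Color (field channel in record User): symbol HELD removed -> inert under this dialect — no rule fires on User and the result does not move
  added field attempts to record Meta: required int32, tag 24 (in v2 it sits last) -> matters for User compatibility verdicts, not for this value's decode

decoded: FAILS_AT (addr.retries, R3)


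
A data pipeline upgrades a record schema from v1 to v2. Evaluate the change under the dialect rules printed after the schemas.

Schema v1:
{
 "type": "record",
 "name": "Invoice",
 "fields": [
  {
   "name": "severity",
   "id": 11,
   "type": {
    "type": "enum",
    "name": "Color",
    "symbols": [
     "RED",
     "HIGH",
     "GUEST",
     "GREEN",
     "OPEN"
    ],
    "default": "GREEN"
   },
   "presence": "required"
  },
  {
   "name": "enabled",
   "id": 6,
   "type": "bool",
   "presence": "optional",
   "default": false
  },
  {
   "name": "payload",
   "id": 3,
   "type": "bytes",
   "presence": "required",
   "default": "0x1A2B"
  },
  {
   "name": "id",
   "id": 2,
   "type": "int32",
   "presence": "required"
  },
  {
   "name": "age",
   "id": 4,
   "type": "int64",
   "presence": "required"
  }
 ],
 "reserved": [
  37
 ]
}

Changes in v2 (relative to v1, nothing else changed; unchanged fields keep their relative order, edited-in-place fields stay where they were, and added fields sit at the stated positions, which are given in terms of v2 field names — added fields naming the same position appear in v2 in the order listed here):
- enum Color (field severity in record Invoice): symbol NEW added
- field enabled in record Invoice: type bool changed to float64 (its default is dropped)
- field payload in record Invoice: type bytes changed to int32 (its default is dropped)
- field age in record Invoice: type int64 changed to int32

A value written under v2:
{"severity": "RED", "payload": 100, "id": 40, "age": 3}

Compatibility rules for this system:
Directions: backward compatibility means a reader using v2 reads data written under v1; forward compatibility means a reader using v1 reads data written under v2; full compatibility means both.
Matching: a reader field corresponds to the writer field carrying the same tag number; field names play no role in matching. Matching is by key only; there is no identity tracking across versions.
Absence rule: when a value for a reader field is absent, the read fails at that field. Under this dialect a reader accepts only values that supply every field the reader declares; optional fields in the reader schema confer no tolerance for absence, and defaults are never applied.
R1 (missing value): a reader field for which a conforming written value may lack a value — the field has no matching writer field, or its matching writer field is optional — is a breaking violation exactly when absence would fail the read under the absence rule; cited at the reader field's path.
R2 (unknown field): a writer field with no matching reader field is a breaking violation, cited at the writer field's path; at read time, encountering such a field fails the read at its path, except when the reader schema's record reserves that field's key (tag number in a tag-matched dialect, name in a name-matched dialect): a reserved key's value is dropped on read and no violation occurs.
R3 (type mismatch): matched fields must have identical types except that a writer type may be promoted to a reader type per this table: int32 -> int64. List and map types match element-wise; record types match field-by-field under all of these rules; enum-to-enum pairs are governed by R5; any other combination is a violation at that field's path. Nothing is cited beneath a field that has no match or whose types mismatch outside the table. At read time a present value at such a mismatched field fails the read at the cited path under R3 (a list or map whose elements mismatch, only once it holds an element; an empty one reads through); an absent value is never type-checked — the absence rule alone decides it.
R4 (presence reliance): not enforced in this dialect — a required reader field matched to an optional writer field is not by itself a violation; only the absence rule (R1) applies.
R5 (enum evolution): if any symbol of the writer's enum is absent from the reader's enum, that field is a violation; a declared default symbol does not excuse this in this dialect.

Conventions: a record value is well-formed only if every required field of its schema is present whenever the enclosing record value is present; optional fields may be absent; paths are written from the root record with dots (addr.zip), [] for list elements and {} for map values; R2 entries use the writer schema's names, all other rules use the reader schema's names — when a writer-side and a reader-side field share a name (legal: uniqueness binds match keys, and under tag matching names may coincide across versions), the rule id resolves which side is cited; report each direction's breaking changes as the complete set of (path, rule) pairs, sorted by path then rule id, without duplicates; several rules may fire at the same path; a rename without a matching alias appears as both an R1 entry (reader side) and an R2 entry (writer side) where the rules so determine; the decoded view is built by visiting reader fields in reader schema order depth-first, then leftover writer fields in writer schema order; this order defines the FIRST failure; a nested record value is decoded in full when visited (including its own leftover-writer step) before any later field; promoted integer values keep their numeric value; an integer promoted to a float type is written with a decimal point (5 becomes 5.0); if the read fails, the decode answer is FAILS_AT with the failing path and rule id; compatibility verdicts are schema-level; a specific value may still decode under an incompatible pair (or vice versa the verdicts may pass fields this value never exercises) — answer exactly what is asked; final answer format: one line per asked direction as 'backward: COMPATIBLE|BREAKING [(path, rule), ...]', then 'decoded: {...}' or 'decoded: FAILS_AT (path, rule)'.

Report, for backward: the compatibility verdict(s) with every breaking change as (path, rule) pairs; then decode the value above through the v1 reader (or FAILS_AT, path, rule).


backward: BREAKING [(age, R3), (enabled, R1), (enabled, R3), (payload, R3)]; decoded: FAILS_AT (enabled, R1)

arrows below run writer -> reader for Invoice
backward for Invoice (reader v2, writer v1):
  Color -> Color, writer required: severity aligns to severity
  bool -> float64, writer optional: enabled aligns to enabled
  bytes -> int32, writer required: payload aligns to payload
  int32 -> int32, writer required: id aligns to id
  int64 -> int32, writer required: age aligns to age
  breaking: (age, R3)
  breaking: (enabled, R1)
  breaking: (enabled, R3)
  breaking: (payload, R3)
  => backward: BREAKING (4)
decode (reader v1):
  severity := "RED"
  read fails at enabled under R1 (no fill)
  => FAILS_AT (enabled, R1)
the rest of the Invoice diff is inert for this question:
  enum Color (field severity in record Invoice): symbol NEW added -> matters only for Invoice's forward compatibility — outside the asked direction


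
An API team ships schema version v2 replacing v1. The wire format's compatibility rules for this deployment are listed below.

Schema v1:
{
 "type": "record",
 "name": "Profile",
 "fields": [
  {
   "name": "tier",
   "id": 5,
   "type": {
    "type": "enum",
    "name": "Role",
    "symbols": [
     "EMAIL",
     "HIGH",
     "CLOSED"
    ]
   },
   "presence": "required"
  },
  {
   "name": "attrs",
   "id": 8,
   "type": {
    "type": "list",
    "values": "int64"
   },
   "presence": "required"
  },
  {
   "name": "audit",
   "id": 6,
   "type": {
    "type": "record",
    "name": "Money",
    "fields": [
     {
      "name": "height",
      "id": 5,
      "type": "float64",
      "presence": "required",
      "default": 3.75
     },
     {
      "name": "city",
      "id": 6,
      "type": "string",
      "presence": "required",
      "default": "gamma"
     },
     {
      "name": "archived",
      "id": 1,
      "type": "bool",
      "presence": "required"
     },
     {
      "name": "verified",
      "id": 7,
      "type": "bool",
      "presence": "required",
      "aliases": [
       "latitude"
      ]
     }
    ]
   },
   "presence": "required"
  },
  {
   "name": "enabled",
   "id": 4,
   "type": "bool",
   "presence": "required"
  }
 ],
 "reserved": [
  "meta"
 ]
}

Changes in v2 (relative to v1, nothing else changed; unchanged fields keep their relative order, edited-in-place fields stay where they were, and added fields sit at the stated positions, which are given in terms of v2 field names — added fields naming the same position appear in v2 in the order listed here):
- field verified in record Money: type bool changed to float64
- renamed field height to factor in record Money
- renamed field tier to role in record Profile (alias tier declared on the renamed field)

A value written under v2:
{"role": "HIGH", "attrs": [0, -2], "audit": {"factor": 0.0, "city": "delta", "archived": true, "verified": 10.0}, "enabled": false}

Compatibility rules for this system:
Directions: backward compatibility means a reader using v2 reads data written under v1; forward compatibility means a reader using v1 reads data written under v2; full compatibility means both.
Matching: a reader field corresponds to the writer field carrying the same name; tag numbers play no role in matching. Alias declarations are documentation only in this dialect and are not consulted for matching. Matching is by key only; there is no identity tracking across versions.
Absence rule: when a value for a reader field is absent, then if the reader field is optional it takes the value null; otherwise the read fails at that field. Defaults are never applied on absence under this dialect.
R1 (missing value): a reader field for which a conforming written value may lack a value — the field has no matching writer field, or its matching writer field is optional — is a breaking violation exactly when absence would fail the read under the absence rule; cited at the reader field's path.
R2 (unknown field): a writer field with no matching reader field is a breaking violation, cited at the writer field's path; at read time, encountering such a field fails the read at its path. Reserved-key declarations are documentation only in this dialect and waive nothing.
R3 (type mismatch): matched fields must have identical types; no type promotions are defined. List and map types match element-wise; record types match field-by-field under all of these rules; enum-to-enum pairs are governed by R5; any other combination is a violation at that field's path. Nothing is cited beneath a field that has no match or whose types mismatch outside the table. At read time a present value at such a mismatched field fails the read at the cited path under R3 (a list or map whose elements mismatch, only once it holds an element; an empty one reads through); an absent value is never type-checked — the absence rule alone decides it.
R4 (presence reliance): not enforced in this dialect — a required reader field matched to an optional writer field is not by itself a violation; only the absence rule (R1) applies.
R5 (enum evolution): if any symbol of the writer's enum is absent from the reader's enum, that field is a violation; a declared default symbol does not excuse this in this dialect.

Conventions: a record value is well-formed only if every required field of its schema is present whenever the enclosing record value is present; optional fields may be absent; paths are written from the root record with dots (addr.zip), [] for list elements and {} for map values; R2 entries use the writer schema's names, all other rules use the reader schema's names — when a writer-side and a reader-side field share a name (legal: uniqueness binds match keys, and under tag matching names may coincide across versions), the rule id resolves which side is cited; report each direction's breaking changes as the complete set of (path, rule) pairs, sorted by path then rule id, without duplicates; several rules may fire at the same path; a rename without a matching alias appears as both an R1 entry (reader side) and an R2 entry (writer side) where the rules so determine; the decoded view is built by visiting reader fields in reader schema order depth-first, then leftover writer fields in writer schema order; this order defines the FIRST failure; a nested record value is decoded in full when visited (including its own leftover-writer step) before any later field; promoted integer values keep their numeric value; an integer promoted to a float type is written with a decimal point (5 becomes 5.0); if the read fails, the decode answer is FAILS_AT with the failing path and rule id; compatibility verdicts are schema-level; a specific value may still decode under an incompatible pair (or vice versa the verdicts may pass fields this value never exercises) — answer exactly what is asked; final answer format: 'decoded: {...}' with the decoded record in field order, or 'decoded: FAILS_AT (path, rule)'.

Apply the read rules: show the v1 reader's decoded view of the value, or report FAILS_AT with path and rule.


the writer's type comes first in each Profile pair
migrating the Profile value to v1:
  read fails at tier under R1 (no fill)
  => FAILS_AT (tier, R1)
ruling out the remaining Profile differences:
  field verified in record Money: type bool changed to float64 -> matters for Profile compatibility verdicts, not for this value's decode
  renamed field height to factor in record Money -> matters for Profile compatibility verdicts, not for this value's decode

decoded: FAILS_AT (tier, R1)
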